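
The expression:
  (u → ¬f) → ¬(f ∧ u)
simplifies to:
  True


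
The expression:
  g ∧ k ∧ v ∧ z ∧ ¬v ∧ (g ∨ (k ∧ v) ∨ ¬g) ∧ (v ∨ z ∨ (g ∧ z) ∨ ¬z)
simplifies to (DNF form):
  False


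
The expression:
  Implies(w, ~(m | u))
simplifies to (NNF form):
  ~w | (~m & ~u)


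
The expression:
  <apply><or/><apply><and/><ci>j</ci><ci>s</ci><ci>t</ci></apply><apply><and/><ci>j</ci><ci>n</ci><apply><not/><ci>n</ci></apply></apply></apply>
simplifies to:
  <apply><and/><ci>j</ci><ci>s</ci><ci>t</ci></apply>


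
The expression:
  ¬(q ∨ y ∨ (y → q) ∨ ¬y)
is never true.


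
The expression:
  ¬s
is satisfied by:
  {s: False}


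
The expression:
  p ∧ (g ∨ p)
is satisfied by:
  {p: True}


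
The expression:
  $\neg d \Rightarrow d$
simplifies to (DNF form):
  $d$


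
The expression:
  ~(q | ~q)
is never true.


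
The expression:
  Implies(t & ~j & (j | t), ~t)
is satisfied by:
  {j: True, t: False}
  {t: False, j: False}
  {t: True, j: True}


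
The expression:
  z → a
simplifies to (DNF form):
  a ∨ ¬z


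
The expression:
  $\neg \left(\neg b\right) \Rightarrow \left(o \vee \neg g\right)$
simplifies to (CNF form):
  $o \vee \neg b \vee \neg g$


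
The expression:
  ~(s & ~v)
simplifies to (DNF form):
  v | ~s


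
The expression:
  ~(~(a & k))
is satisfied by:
  {a: True, k: True}


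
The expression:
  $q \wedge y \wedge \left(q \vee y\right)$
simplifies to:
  $q \wedge y$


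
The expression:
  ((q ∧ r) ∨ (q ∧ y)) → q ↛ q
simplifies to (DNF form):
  (¬r ∧ ¬y) ∨ ¬q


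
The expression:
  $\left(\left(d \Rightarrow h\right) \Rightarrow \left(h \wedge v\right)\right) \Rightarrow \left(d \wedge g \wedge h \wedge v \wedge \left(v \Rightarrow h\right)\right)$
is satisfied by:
  {h: True, g: True, v: False, d: False}
  {h: True, v: False, g: False, d: False}
  {d: True, h: True, g: True, v: False}
  {d: True, h: True, v: False, g: False}
  {h: True, d: True, v: True, g: True}
  {g: True, d: False, v: False, h: False}
  {d: False, v: False, g: False, h: False}
  {g: True, v: True, d: False, h: False}
  {v: True, d: False, g: False, h: False}


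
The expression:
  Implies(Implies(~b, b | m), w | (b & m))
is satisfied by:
  {w: True, m: False, b: False}
  {b: True, w: True, m: False}
  {m: True, w: True, b: False}
  {b: True, m: True, w: True}
  {b: False, w: False, m: False}
  {b: True, m: True, w: False}


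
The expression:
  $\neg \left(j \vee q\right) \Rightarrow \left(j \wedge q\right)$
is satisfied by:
  {q: True, j: True}
  {q: True, j: False}
  {j: True, q: False}


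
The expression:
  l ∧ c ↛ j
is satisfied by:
  {c: True, l: True, j: False}


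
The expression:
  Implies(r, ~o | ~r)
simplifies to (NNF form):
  ~o | ~r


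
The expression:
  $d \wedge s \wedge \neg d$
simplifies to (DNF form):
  $\text{False}$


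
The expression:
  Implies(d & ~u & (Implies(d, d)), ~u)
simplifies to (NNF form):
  True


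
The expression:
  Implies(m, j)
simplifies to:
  j | ~m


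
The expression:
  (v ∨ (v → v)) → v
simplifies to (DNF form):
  v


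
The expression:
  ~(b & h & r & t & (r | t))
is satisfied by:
  {h: False, t: False, b: False, r: False}
  {r: True, h: False, t: False, b: False}
  {b: True, h: False, t: False, r: False}
  {r: True, b: True, h: False, t: False}
  {t: True, r: False, h: False, b: False}
  {r: True, t: True, h: False, b: False}
  {b: True, t: True, r: False, h: False}
  {r: True, b: True, t: True, h: False}
  {h: True, b: False, t: False, r: False}
  {r: True, h: True, b: False, t: False}
  {b: True, h: True, r: False, t: False}
  {r: True, b: True, h: True, t: False}
  {t: True, h: True, b: False, r: False}
  {r: True, t: True, h: True, b: False}
  {b: True, t: True, h: True, r: False}


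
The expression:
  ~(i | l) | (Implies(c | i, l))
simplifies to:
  l | ~i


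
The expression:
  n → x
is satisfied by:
  {x: True, n: False}
  {n: False, x: False}
  {n: True, x: True}


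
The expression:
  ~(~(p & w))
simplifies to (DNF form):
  p & w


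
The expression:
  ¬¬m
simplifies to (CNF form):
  m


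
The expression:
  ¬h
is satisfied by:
  {h: False}


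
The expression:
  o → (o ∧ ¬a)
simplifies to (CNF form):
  ¬a ∨ ¬o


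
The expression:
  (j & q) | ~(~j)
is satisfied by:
  {j: True}


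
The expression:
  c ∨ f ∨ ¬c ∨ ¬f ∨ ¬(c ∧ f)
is always true.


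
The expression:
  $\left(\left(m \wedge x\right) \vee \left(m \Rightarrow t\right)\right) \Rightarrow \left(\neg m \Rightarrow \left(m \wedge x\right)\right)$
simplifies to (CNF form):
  $m$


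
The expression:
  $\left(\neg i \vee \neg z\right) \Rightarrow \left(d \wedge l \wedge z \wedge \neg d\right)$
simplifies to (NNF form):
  $i \wedge z$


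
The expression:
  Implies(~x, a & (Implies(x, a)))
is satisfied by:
  {a: True, x: True}
  {a: True, x: False}
  {x: True, a: False}


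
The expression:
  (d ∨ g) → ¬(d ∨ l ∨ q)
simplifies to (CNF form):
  ¬d ∧ (¬g ∨ ¬l) ∧ (¬g ∨ ¬q)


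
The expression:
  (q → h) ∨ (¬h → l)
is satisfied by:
  {l: True, h: True, q: False}
  {l: True, h: False, q: False}
  {h: True, l: False, q: False}
  {l: False, h: False, q: False}
  {q: True, l: True, h: True}
  {q: True, l: True, h: False}
  {q: True, h: True, l: False}


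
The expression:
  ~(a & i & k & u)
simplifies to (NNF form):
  ~a | ~i | ~k | ~u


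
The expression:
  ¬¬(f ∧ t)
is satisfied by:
  {t: True, f: True}


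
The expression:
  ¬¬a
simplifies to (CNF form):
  a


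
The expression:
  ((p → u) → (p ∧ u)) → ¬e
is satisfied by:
  {p: False, e: False}
  {e: True, p: False}
  {p: True, e: False}


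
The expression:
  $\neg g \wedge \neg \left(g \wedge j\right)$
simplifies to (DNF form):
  $\neg g$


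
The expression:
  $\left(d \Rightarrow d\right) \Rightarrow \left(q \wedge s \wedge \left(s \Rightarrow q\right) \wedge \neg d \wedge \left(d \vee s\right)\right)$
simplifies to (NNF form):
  $q \wedge s \wedge \neg d$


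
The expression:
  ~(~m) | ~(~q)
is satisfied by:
  {q: True, m: True}
  {q: True, m: False}
  {m: True, q: False}


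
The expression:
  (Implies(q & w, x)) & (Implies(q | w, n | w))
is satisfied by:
  {x: True, n: True, q: False, w: False}
  {x: True, n: False, q: False, w: False}
  {n: True, w: False, x: False, q: False}
  {w: False, n: False, x: False, q: False}
  {w: True, x: True, n: True, q: False}
  {w: True, x: True, n: False, q: False}
  {w: True, n: True, x: False, q: False}
  {w: True, n: False, x: False, q: False}
  {q: True, x: True, n: True, w: False}
  {q: True, x: False, n: True, w: False}
  {q: True, w: True, x: True, n: True}
  {q: True, w: True, x: True, n: False}


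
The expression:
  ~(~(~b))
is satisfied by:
  {b: False}


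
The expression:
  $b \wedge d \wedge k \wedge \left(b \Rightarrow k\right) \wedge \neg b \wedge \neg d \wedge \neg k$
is never true.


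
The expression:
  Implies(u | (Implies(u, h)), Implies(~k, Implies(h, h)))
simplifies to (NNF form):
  True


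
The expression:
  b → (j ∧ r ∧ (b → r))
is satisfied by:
  {j: True, r: True, b: False}
  {j: True, r: False, b: False}
  {r: True, j: False, b: False}
  {j: False, r: False, b: False}
  {b: True, j: True, r: True}


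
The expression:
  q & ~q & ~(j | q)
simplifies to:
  False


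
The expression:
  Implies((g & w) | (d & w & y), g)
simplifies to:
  g | ~d | ~w | ~y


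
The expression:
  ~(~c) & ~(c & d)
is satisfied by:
  {c: True, d: False}


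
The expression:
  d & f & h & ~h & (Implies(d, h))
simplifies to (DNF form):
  False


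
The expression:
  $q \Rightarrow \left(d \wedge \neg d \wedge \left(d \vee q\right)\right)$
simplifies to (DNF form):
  $\neg q$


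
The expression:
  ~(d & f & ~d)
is always true.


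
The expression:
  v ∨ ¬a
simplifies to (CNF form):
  v ∨ ¬a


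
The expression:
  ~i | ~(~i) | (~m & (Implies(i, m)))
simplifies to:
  True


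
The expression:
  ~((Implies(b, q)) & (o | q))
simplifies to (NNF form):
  ~q & (b | ~o)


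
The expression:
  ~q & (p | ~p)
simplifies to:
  ~q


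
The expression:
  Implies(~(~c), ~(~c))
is always true.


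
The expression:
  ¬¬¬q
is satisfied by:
  {q: False}


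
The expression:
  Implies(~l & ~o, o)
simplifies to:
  l | o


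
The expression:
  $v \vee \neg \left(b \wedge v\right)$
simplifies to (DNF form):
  $\text{True}$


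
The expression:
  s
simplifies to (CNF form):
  s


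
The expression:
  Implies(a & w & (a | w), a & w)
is always true.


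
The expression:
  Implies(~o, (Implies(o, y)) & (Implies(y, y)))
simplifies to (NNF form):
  True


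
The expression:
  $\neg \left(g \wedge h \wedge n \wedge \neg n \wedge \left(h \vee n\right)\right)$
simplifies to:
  $\text{True}$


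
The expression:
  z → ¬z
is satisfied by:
  {z: False}


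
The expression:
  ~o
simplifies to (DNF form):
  ~o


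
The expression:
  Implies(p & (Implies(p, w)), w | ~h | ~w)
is always true.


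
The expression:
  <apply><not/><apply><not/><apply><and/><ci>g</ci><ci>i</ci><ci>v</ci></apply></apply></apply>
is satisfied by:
  {i: True, g: True, v: True}


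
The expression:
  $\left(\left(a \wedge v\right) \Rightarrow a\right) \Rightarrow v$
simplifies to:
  $v$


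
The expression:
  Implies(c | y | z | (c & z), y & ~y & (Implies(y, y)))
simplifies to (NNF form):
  ~c & ~y & ~z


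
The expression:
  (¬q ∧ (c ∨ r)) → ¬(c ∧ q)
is always true.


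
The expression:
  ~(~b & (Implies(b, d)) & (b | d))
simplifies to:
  b | ~d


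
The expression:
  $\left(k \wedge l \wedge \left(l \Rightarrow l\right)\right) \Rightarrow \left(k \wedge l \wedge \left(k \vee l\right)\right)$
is always true.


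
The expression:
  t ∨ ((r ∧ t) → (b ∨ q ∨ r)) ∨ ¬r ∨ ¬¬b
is always true.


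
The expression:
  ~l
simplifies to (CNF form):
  ~l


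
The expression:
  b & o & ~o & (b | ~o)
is never true.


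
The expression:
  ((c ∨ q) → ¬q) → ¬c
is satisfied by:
  {q: True, c: False}
  {c: False, q: False}
  {c: True, q: True}


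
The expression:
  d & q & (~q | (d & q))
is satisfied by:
  {d: True, q: True}


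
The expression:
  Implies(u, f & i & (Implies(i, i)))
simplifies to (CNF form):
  (f | ~u) & (i | ~u)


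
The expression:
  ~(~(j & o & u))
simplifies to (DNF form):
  j & o & u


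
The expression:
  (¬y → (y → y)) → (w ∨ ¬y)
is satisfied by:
  {w: True, y: False}
  {y: False, w: False}
  {y: True, w: True}


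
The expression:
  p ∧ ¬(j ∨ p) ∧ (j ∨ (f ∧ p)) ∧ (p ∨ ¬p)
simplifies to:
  False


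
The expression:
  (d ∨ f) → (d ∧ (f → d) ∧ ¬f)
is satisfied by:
  {f: False}


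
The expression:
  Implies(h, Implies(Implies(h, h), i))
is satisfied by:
  {i: True, h: False}
  {h: False, i: False}
  {h: True, i: True}


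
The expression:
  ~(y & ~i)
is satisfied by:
  {i: True, y: False}
  {y: False, i: False}
  {y: True, i: True}


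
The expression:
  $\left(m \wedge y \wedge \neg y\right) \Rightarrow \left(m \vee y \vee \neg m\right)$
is always true.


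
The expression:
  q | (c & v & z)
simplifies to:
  q | (c & v & z)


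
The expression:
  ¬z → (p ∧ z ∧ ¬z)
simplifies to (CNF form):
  z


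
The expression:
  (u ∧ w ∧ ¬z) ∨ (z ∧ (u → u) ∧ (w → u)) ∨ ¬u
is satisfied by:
  {z: True, w: True, u: False}
  {z: True, u: False, w: False}
  {w: True, u: False, z: False}
  {w: False, u: False, z: False}
  {z: True, w: True, u: True}
  {z: True, u: True, w: False}
  {w: True, u: True, z: False}


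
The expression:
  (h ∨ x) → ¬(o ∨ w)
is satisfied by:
  {h: False, o: False, w: False, x: False}
  {x: True, h: False, o: False, w: False}
  {w: True, h: False, o: False, x: False}
  {o: True, w: False, h: False, x: False}
  {w: True, o: True, h: False, x: False}
  {h: True, w: False, o: False, x: False}
  {x: True, h: True, w: False, o: False}


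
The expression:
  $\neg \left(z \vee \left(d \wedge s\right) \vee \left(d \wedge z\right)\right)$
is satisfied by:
  {z: False, s: False, d: False}
  {d: True, z: False, s: False}
  {s: True, z: False, d: False}


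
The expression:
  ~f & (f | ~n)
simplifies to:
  ~f & ~n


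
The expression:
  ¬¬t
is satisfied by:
  {t: True}


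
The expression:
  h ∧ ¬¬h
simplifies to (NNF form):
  h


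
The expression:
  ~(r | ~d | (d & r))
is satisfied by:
  {d: True, r: False}


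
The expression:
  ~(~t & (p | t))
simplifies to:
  t | ~p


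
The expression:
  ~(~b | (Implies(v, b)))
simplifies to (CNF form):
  False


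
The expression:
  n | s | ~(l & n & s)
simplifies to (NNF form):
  True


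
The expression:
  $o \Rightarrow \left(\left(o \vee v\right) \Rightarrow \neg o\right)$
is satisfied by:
  {o: False}


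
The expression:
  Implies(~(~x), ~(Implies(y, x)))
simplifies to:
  ~x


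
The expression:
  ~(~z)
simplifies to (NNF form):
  z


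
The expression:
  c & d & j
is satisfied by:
  {c: True, j: True, d: True}


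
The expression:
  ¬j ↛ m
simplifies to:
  m ∨ ¬j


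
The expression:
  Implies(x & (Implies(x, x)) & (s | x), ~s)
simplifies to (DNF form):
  ~s | ~x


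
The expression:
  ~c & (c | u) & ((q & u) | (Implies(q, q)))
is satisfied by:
  {u: True, c: False}


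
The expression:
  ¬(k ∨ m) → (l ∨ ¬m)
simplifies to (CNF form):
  True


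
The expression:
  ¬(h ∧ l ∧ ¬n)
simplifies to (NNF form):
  n ∨ ¬h ∨ ¬l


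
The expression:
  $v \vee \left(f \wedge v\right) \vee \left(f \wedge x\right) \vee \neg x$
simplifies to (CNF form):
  $f \vee v \vee \neg x$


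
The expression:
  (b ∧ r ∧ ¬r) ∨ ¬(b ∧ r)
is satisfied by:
  {b: False, r: False}
  {r: True, b: False}
  {b: True, r: False}


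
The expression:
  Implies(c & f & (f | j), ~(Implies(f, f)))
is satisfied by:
  {c: False, f: False}
  {f: True, c: False}
  {c: True, f: False}


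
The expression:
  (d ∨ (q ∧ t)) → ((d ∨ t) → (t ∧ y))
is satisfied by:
  {y: True, q: False, d: False, t: False}
  {t: False, q: False, y: False, d: False}
  {t: True, y: True, q: False, d: False}
  {t: True, q: False, y: False, d: False}
  {y: True, q: True, t: False, d: False}
  {q: True, t: False, y: False, d: False}
  {t: True, y: True, q: True, d: False}
  {d: True, t: True, y: True, q: False}
  {d: True, t: True, y: True, q: True}


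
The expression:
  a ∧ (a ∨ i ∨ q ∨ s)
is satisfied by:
  {a: True}


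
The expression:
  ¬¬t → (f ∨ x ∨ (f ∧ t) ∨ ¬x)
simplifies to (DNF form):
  True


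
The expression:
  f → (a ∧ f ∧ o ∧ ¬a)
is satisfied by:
  {f: False}


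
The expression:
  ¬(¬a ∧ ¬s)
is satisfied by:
  {a: True, s: True}
  {a: True, s: False}
  {s: True, a: False}


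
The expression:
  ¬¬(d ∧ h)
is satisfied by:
  {h: True, d: True}


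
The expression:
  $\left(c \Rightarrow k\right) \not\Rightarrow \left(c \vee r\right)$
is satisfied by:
  {r: False, c: False}


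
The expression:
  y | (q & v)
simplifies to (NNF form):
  y | (q & v)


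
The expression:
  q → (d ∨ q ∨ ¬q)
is always true.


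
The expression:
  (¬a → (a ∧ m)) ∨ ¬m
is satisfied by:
  {a: True, m: False}
  {m: False, a: False}
  {m: True, a: True}


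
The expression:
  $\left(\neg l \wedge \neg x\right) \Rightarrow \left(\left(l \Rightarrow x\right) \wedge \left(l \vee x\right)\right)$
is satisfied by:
  {x: True, l: True}
  {x: True, l: False}
  {l: True, x: False}


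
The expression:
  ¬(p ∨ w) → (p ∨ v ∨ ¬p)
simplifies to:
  True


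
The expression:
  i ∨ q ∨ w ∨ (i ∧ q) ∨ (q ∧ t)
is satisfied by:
  {i: True, q: True, w: True}
  {i: True, q: True, w: False}
  {i: True, w: True, q: False}
  {i: True, w: False, q: False}
  {q: True, w: True, i: False}
  {q: True, w: False, i: False}
  {w: True, q: False, i: False}


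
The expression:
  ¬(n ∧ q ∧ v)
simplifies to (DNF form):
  ¬n ∨ ¬q ∨ ¬v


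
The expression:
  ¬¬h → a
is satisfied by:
  {a: True, h: False}
  {h: False, a: False}
  {h: True, a: True}


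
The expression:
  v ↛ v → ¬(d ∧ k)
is always true.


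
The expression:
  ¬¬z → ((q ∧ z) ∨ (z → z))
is always true.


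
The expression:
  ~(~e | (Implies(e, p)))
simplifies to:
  e & ~p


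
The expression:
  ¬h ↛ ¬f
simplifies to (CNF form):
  f ∧ ¬h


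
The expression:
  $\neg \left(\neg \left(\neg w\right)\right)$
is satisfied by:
  {w: False}


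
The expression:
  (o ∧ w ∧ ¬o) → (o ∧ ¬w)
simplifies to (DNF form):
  True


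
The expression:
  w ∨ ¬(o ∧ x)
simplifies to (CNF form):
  w ∨ ¬o ∨ ¬x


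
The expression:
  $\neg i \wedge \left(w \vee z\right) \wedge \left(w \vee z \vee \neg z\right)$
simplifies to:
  $\neg i \wedge \left(w \vee z\right)$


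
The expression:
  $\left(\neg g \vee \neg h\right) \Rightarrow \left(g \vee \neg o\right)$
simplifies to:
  $g \vee \neg o$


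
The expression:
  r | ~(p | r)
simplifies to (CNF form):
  r | ~p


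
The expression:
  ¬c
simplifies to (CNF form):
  ¬c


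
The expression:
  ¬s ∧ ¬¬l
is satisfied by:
  {l: True, s: False}


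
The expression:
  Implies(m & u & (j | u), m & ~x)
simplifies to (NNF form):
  ~m | ~u | ~x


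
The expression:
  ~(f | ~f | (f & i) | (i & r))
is never true.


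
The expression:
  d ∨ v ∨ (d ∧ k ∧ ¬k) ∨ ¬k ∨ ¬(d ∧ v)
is always true.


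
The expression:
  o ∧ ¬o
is never true.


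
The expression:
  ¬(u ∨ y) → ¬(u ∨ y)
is always true.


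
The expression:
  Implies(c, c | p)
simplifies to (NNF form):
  True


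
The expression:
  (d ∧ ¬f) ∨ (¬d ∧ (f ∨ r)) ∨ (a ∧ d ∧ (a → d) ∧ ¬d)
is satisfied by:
  {r: True, d: False, f: False}
  {f: True, r: True, d: False}
  {f: True, r: False, d: False}
  {d: True, r: True, f: False}
  {d: True, r: False, f: False}


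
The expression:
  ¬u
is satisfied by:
  {u: False}


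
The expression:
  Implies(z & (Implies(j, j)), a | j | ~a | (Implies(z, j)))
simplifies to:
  True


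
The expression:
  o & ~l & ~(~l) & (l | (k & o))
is never true.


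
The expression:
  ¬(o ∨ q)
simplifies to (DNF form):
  ¬o ∧ ¬q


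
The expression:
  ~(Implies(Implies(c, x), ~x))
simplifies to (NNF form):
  x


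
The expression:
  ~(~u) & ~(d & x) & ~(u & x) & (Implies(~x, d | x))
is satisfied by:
  {u: True, d: True, x: False}


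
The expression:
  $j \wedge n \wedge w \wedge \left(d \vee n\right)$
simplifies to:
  $j \wedge n \wedge w$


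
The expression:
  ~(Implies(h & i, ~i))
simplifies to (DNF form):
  h & i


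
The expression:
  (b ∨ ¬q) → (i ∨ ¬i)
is always true.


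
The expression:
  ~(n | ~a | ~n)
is never true.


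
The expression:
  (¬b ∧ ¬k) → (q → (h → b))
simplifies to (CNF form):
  b ∨ k ∨ ¬h ∨ ¬q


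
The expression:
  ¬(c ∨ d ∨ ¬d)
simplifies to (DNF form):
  False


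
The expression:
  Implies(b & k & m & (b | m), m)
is always true.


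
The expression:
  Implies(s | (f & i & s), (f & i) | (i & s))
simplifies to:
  i | ~s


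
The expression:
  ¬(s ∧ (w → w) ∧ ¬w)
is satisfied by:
  {w: True, s: False}
  {s: False, w: False}
  {s: True, w: True}


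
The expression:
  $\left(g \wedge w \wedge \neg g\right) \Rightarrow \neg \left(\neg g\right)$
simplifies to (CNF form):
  $\text{True}$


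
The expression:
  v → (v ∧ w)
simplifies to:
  w ∨ ¬v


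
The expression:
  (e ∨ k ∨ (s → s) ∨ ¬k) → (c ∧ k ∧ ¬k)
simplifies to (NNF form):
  False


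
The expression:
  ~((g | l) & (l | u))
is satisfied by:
  {g: False, l: False, u: False}
  {u: True, g: False, l: False}
  {g: True, u: False, l: False}


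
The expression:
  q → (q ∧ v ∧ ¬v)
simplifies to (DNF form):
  ¬q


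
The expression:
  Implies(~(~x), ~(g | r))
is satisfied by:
  {g: False, x: False, r: False}
  {r: True, g: False, x: False}
  {g: True, r: False, x: False}
  {r: True, g: True, x: False}
  {x: True, r: False, g: False}


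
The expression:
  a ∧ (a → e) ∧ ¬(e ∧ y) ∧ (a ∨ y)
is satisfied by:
  {a: True, e: True, y: False}


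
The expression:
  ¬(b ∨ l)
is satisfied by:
  {l: False, b: False}


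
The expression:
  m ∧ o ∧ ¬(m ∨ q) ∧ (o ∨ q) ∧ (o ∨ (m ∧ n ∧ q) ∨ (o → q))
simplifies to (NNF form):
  False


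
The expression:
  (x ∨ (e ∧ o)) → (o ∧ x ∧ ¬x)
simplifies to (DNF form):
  (¬e ∧ ¬x) ∨ (¬o ∧ ¬x)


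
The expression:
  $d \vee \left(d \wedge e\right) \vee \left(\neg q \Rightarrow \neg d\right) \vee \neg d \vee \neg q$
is always true.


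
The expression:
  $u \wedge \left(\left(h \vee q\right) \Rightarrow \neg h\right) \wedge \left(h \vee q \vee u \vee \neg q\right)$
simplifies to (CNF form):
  $u \wedge \neg h$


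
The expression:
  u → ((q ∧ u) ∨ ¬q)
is always true.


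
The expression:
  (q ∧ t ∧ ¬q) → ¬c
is always true.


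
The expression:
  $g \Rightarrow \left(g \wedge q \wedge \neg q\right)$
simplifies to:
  $\neg g$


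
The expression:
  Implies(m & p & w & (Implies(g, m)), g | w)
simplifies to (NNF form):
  True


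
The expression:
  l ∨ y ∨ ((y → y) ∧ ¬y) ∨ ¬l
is always true.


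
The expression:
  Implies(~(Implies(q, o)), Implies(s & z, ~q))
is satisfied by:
  {o: True, s: False, q: False, z: False}
  {o: False, s: False, q: False, z: False}
  {z: True, o: True, s: False, q: False}
  {z: True, o: False, s: False, q: False}
  {o: True, q: True, z: False, s: False}
  {q: True, z: False, s: False, o: False}
  {z: True, q: True, o: True, s: False}
  {z: True, q: True, o: False, s: False}
  {o: True, s: True, z: False, q: False}
  {s: True, z: False, q: False, o: False}
  {o: True, z: True, s: True, q: False}
  {z: True, s: True, o: False, q: False}
  {o: True, q: True, s: True, z: False}
  {q: True, s: True, z: False, o: False}
  {z: True, q: True, s: True, o: True}


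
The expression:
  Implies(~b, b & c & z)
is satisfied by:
  {b: True}


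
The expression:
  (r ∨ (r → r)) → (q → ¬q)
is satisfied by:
  {q: False}


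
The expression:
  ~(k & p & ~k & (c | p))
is always true.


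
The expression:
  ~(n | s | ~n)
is never true.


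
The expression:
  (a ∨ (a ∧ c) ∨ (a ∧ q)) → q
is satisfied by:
  {q: True, a: False}
  {a: False, q: False}
  {a: True, q: True}


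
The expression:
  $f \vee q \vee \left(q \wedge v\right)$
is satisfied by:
  {q: True, f: True}
  {q: True, f: False}
  {f: True, q: False}


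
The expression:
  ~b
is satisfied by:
  {b: False}


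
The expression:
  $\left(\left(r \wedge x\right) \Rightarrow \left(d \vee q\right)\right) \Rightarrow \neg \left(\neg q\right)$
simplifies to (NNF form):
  $q \vee \left(r \wedge x \wedge \neg d\right)$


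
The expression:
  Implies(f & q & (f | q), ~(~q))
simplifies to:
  True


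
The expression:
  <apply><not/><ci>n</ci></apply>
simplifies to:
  <apply><not/><ci>n</ci></apply>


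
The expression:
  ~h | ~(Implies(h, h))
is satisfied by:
  {h: False}


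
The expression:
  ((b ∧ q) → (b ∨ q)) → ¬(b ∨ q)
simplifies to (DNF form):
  ¬b ∧ ¬q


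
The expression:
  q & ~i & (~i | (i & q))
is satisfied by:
  {q: True, i: False}


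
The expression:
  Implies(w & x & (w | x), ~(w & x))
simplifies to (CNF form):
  ~w | ~x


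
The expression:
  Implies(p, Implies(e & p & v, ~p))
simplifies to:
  ~e | ~p | ~v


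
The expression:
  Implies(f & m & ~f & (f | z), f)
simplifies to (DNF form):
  True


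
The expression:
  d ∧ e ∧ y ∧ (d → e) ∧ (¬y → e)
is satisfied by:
  {e: True, d: True, y: True}


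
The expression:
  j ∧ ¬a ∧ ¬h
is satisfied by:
  {j: True, h: False, a: False}


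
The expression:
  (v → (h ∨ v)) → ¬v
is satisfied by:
  {v: False}


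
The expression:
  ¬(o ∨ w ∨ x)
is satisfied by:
  {x: False, o: False, w: False}


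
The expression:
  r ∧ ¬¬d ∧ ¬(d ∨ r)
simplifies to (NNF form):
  False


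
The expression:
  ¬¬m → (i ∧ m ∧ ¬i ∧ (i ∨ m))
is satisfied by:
  {m: False}


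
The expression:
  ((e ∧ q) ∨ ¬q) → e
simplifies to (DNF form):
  e ∨ q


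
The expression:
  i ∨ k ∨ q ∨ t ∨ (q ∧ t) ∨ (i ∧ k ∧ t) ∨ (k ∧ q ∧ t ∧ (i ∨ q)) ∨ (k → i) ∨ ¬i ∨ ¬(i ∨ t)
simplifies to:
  True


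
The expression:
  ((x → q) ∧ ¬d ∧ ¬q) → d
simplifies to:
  d ∨ q ∨ x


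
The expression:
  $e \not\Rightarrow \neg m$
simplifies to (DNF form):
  $e \wedge m$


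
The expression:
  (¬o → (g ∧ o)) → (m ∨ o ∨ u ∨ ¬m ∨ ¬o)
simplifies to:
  True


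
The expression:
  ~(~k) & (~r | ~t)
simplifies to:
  k & (~r | ~t)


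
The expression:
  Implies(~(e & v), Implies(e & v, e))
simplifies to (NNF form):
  True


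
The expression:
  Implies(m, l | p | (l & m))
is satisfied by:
  {p: True, l: True, m: False}
  {p: True, m: False, l: False}
  {l: True, m: False, p: False}
  {l: False, m: False, p: False}
  {p: True, l: True, m: True}
  {p: True, m: True, l: False}
  {l: True, m: True, p: False}


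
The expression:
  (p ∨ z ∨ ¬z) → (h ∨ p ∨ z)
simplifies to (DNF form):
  h ∨ p ∨ z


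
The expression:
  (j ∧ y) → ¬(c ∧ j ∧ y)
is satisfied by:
  {c: False, y: False, j: False}
  {j: True, c: False, y: False}
  {y: True, c: False, j: False}
  {j: True, y: True, c: False}
  {c: True, j: False, y: False}
  {j: True, c: True, y: False}
  {y: True, c: True, j: False}


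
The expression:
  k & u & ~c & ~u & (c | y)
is never true.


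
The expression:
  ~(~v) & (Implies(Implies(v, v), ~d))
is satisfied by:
  {v: True, d: False}


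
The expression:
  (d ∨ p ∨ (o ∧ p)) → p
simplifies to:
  p ∨ ¬d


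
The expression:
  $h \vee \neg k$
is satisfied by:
  {h: True, k: False}
  {k: False, h: False}
  {k: True, h: True}


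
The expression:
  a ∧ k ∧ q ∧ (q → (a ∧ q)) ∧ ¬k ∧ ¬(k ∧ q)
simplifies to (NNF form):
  False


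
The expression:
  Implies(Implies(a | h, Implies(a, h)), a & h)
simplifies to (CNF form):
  a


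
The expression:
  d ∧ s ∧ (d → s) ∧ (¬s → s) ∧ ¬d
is never true.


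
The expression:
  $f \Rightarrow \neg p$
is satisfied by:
  {p: False, f: False}
  {f: True, p: False}
  {p: True, f: False}


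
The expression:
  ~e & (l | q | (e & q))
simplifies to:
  ~e & (l | q)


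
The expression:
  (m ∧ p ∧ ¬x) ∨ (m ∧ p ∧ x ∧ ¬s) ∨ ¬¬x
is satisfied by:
  {x: True, m: True, p: True}
  {x: True, m: True, p: False}
  {x: True, p: True, m: False}
  {x: True, p: False, m: False}
  {m: True, p: True, x: False}


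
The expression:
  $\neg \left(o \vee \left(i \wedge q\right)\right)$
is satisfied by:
  {q: False, o: False, i: False}
  {i: True, q: False, o: False}
  {q: True, i: False, o: False}


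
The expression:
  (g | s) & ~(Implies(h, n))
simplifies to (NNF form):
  h & ~n & (g | s)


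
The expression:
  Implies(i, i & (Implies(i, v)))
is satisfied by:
  {v: True, i: False}
  {i: False, v: False}
  {i: True, v: True}


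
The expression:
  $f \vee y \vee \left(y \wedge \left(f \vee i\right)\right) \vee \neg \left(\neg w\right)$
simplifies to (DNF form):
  $f \vee w \vee y$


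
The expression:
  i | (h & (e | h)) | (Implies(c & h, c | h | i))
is always true.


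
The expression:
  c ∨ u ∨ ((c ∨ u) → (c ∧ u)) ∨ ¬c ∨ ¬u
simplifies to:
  True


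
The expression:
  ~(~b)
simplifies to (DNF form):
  b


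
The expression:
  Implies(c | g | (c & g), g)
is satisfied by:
  {g: True, c: False}
  {c: False, g: False}
  {c: True, g: True}


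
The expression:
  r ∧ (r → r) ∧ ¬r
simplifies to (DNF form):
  False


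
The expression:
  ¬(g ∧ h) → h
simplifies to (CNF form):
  h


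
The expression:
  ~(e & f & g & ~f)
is always true.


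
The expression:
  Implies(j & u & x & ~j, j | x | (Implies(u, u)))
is always true.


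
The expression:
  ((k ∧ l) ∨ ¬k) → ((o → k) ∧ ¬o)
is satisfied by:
  {k: True, o: False, l: False}
  {k: False, o: False, l: False}
  {l: True, k: True, o: False}
  {l: True, k: False, o: False}
  {o: True, k: True, l: False}


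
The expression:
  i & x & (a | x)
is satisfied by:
  {i: True, x: True}


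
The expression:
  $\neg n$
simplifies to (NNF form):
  $\neg n$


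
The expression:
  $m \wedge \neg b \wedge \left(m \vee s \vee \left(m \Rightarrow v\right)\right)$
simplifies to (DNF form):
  $m \wedge \neg b$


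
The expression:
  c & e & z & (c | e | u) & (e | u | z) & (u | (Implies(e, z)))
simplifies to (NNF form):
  c & e & z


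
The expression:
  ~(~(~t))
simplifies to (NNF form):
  ~t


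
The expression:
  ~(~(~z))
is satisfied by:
  {z: False}


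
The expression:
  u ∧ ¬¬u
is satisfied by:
  {u: True}


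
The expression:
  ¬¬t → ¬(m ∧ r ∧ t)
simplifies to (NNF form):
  ¬m ∨ ¬r ∨ ¬t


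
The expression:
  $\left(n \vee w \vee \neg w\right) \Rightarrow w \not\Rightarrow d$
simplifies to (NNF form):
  $w \wedge \neg d$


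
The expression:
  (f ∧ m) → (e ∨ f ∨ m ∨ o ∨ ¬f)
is always true.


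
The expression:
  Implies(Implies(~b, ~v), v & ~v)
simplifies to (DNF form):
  v & ~b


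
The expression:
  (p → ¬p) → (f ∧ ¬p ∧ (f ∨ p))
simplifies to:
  f ∨ p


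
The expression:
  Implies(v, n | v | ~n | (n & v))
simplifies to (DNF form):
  True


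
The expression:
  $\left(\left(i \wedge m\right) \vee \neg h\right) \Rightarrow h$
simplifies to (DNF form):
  $h$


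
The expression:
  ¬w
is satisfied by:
  {w: False}


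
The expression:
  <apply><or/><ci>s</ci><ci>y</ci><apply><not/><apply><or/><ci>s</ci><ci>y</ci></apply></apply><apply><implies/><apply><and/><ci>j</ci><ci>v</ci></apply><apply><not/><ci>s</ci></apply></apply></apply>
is always true.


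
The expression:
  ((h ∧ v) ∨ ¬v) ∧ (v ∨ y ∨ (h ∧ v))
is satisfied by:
  {h: True, y: True, v: False}
  {y: True, v: False, h: False}
  {v: True, h: True, y: True}
  {v: True, h: True, y: False}


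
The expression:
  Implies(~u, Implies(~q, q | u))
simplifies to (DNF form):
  q | u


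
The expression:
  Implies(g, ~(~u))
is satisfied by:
  {u: True, g: False}
  {g: False, u: False}
  {g: True, u: True}


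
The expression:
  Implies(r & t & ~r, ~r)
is always true.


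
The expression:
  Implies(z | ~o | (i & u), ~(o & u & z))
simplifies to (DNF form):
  ~o | ~u | ~z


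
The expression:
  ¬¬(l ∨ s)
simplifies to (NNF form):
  l ∨ s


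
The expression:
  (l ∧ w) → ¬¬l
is always true.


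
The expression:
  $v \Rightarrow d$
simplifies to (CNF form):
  $d \vee \neg v$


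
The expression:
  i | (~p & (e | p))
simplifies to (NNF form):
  i | (e & ~p)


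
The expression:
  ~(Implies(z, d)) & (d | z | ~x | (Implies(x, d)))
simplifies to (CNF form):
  z & ~d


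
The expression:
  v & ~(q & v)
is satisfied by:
  {v: True, q: False}


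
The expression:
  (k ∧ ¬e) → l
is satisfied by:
  {l: True, e: True, k: False}
  {l: True, e: False, k: False}
  {e: True, l: False, k: False}
  {l: False, e: False, k: False}
  {l: True, k: True, e: True}
  {l: True, k: True, e: False}
  {k: True, e: True, l: False}


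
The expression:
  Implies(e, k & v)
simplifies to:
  ~e | (k & v)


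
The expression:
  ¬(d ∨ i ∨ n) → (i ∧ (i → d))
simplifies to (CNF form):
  d ∨ i ∨ n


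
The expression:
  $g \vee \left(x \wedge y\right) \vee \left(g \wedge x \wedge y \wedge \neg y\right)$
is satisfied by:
  {y: True, g: True, x: True}
  {y: True, g: True, x: False}
  {g: True, x: True, y: False}
  {g: True, x: False, y: False}
  {y: True, x: True, g: False}


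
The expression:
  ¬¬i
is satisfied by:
  {i: True}


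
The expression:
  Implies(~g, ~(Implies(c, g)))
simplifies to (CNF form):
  c | g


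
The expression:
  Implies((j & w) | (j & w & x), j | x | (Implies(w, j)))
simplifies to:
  True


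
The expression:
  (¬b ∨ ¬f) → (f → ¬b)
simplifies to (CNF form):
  True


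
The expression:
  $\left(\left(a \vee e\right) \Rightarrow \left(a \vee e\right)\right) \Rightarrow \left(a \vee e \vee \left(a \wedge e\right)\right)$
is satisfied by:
  {a: True, e: True}
  {a: True, e: False}
  {e: True, a: False}


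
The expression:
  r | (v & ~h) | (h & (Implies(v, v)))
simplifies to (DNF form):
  h | r | v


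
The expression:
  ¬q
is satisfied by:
  {q: False}


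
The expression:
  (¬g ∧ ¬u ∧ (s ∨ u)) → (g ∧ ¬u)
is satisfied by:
  {g: True, u: True, s: False}
  {g: True, s: False, u: False}
  {u: True, s: False, g: False}
  {u: False, s: False, g: False}
  {g: True, u: True, s: True}
  {g: True, s: True, u: False}
  {u: True, s: True, g: False}


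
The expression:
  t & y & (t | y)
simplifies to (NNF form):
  t & y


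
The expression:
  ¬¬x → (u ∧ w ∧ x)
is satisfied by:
  {u: True, w: True, x: False}
  {u: True, w: False, x: False}
  {w: True, u: False, x: False}
  {u: False, w: False, x: False}
  {x: True, u: True, w: True}


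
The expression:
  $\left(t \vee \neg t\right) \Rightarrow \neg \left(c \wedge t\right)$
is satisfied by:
  {c: False, t: False}
  {t: True, c: False}
  {c: True, t: False}


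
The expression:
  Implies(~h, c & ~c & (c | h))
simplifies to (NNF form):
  h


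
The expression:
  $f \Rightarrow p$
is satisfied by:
  {p: True, f: False}
  {f: False, p: False}
  {f: True, p: True}


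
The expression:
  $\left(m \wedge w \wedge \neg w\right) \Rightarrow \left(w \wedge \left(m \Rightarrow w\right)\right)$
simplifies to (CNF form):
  $\text{True}$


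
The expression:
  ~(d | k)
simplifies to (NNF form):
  ~d & ~k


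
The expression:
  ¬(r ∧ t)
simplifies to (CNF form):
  ¬r ∨ ¬t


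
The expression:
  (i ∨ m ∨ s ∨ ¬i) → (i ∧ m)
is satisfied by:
  {m: True, i: True}


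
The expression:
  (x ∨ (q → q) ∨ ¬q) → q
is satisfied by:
  {q: True}


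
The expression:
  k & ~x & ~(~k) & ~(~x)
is never true.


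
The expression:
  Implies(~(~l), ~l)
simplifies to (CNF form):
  ~l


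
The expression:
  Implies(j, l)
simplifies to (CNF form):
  l | ~j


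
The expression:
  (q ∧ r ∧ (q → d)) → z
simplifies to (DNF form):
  z ∨ ¬d ∨ ¬q ∨ ¬r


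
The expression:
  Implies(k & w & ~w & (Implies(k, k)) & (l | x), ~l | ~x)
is always true.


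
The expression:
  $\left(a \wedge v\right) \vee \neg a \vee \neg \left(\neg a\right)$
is always true.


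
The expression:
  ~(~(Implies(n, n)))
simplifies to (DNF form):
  True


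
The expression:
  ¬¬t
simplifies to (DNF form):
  t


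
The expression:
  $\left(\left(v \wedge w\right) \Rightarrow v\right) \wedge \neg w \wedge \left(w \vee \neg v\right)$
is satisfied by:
  {v: False, w: False}


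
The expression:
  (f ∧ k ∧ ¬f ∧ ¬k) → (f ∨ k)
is always true.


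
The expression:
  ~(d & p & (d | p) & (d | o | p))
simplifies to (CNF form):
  ~d | ~p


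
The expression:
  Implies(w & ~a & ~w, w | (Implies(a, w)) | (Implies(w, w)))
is always true.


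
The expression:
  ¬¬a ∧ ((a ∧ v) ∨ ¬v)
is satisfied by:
  {a: True}


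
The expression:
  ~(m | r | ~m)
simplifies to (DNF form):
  False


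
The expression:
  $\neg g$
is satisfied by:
  {g: False}


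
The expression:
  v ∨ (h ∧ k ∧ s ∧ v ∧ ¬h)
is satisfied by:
  {v: True}


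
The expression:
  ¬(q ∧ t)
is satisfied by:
  {t: False, q: False}
  {q: True, t: False}
  {t: True, q: False}


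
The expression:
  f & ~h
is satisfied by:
  {f: True, h: False}


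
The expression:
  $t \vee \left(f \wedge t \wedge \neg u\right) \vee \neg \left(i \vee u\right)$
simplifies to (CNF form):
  $\left(t \vee \neg i\right) \wedge \left(t \vee \neg u\right)$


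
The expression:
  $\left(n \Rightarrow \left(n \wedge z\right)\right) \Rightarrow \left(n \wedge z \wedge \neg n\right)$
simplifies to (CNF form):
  $n \wedge \neg z$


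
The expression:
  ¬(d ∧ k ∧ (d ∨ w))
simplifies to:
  ¬d ∨ ¬k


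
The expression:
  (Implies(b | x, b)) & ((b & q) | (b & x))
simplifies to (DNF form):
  (b & q) | (b & x)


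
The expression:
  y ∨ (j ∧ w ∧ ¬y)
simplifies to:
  y ∨ (j ∧ w)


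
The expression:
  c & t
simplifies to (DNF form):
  c & t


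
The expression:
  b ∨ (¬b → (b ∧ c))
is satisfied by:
  {b: True}


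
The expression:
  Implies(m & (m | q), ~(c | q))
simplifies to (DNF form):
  ~m | (~c & ~q)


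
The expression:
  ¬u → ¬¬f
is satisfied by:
  {u: True, f: True}
  {u: True, f: False}
  {f: True, u: False}


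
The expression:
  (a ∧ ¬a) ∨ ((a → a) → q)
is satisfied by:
  {q: True}


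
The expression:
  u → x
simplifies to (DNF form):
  x ∨ ¬u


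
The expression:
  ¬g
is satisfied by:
  {g: False}


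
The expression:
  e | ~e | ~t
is always true.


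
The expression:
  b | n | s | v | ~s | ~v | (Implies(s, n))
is always true.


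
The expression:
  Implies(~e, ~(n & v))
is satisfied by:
  {e: True, v: False, n: False}
  {v: False, n: False, e: False}
  {n: True, e: True, v: False}
  {n: True, v: False, e: False}
  {e: True, v: True, n: False}
  {v: True, e: False, n: False}
  {n: True, v: True, e: True}


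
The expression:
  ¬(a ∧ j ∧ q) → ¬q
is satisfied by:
  {j: True, a: True, q: False}
  {j: True, a: False, q: False}
  {a: True, j: False, q: False}
  {j: False, a: False, q: False}
  {q: True, j: True, a: True}


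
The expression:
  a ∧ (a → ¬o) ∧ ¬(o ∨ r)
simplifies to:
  a ∧ ¬o ∧ ¬r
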